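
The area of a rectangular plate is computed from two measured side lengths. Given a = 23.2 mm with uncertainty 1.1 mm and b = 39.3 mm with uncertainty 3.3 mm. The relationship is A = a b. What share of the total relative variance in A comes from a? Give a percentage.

24.2%

(δA/A)² = (1·δa/a)² + (1·δb/b)²
  a term: (1×0.0474)² = 0.00225
  b term: (1×0.0840)² = 0.00705
Total = 0.00930. Share from a = 0.00225/0.00930 = 0.242.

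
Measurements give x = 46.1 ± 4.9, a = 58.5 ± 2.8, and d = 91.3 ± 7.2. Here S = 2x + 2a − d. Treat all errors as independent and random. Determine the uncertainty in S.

13.4

Absolute uncertainties add in quadrature for a linear combination:
  (2·δx)² = 96.0;  (2·δa)² = 31.4;  (δd)² = 51.8
δS = √(179) = 13.4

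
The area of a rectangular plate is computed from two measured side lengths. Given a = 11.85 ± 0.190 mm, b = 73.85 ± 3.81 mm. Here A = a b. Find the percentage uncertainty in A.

For a monomial A ∝ a, b, fractional errors add in quadrature:
  (1·δa/a)² = (1×0.0160)² = 0.000257;  (1·δb/b)² = (1×0.0516)² = 0.00266
δA/A = √(0.00292) = 0.0540

5.40%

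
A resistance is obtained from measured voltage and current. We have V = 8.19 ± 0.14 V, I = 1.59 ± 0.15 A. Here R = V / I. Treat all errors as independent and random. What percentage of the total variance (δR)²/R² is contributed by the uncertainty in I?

(δR/R)² = (1·δV/V)² + (-1·δI/I)²
  V term: (1×0.0171)² = 0.000292
  I term: (-1×0.0943)² = 0.00890
Total = 0.00919. Share from I = 0.00890/0.00919 = 0.968.

96.8%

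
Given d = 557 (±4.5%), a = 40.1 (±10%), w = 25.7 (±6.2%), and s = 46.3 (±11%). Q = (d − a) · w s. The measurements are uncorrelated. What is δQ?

83300

Let u = d − a = 517. δu = √(δd² + δa²) = √(628 + 16.1) = 25.4, so δu/u = 0.0491.
Q is then a monomial in u, w, s:
δQ/Q = √((δu/u)² + (1·δw/w)² + (1·δs/s)²) = √(0.00241 + 0.00384 + 0.0121) = 0.135
Q = 6.15e+05, so δQ = 0.135 × 6.15e+05 = 83300.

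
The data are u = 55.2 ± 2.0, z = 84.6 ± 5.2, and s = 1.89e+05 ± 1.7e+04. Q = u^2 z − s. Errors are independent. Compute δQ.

29800

Let p = u^2·z = 2.58e+05. δp/p = √((2·δu/u)² + (1·δz/z)²) = √(0.00525 + 0.00378) = 0.0950, so δp = 24500.
Q = p − s: δQ = √(δp² + δs²) = √(6e+08 + 2.89e+08) = 29800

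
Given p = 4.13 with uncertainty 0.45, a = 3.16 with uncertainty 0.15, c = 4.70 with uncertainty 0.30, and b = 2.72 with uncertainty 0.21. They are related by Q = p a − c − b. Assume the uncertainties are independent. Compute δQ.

Let w = p·a = 13.1. δw/w = √((1·δp/p)² + (1·δa/a)²) = √(0.0119 + 0.00225) = 0.119, so δw = 1.55.
Q = w − c − b: δQ = √(δw² + δc² + δb²) = √(2.41 + 0.0900 + 0.0441) = 1.59

1.59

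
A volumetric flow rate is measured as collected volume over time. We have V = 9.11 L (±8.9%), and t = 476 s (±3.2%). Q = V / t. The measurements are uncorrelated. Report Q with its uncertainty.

Since Q is a product/quotient, work with relative uncertainties:
  (1·δV/V)² = (1×0.0890)² = 0.00792;  (-1·δt/t)² = (-1×0.0320)² = 0.00102
δQ/Q = √(0.00895) = 0.0946
Q = 0.0191 L/s, so δQ = 0.0946 × 0.0191 = 0.00181 L/s.

0.0191 ± 0.00181 L/s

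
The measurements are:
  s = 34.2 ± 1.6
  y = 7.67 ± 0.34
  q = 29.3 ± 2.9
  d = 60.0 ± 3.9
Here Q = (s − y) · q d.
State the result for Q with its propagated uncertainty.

46600 ± 6230

Let u = s − y = 26.5. δu = √(δs² + δy²) = √(2.56 + 0.116) = 1.64, so δu/u = 0.0617.
Q is then a monomial in u, q, d:
δQ/Q = √((δu/u)² + (1·δq/q)² + (1·δd/d)²) = √(0.00380 + 0.00980 + 0.00423) = 0.134
Q = 46600, so δQ = 0.134 × 46600 = 6230.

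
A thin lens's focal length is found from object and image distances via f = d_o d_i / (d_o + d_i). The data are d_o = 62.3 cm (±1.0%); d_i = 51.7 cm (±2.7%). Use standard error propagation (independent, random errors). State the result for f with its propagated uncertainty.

∂f/∂d_o = (d_i/(d_o+d_i))² = 0.206;  ∂f/∂d_i = (d_o/(d_o+d_i))² = 0.299
δf = √((∂f/∂d_o · δd_o)² + (∂f/∂d_i · δd_i)²) = √(0.0164 + 0.174) = 0.436 cm
f = 28.3 cm.

28.3 ± 0.436 cm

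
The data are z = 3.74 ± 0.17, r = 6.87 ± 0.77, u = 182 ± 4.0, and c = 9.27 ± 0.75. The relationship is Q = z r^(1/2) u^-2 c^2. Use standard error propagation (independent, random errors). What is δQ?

Relative error in a monomial: (δQ/Q)² = Σ (nᵢ · δxᵢ/xᵢ)².
  (1·δz/z)² = (1×0.0455)² = 0.00207;  (½·δr/r)² = (0.5×0.112)² = 0.00314;  (-2·δu/u)² = (-2×0.0220)² = 0.00193;  (2·δc/c)² = (2×0.0809)² = 0.0262
δQ/Q = √(0.0333) = 0.183
Q = 0.0254, so δQ = 0.183 × 0.0254 = 0.00464.

0.00464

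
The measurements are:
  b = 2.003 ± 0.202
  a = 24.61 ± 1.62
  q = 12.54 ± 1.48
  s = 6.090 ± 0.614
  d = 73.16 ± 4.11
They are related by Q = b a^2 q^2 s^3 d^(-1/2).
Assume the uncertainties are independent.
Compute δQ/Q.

Relative error in a monomial: (δQ/Q)² = Σ (nᵢ · δxᵢ/xᵢ)².
  (1·δb/b)² = (1×0.101)² = 0.0102;  (2·δa/a)² = (2×0.0658)² = 0.0173;  (2·δq/q)² = (2×0.118)² = 0.0557;  (3·δs/s)² = (3×0.101)² = 0.0915;  (−½·δd/d)² = (-0.5×0.0562)² = 0.000789
δQ/Q = √(0.175) = 0.419

0.419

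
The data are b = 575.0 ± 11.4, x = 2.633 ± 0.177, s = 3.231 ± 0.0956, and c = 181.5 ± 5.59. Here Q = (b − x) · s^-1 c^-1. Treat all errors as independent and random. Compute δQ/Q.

Let u = b − x = 572.4. δu = √(δb² + δx²) = √(130 + 0.0313) = 11.4, so δu/u = 0.0199.
Q is then a monomial in u, s, c:
δQ/Q = √((δu/u)² + (-1·δs/s)² + (-1·δc/c)²) = √(0.000397 + 0.000875 + 0.000949) = 0.0471

0.0471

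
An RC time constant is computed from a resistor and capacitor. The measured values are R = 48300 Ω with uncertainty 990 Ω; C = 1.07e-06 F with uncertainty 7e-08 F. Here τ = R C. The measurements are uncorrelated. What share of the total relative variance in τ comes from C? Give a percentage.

91.1%

(δτ/τ)² = (1·δR/R)² + (1·δC/C)²
  R term: (1×0.0205)² = 0.000420
  C term: (1×0.0654)² = 0.00428
Total = 0.00470. Share from C = 0.00428/0.00470 = 0.911.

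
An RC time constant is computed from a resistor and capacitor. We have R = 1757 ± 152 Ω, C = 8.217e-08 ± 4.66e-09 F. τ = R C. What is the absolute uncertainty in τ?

Each factor contributes (exponent × relative error)² to (δτ/τ)²:
  (1·δR/R)² = (1×0.0865)² = 0.00748;  (1·δC/C)² = (1×0.0567)² = 0.00322
δτ/τ = √(0.0107) = 0.103
τ = 0.0001444 s, so δτ = 0.103 × 0.0001444 = 1.49e-05 s.

1.49e-05 s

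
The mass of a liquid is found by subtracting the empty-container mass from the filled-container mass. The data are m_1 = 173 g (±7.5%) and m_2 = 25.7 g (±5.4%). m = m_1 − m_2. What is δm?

Absolute uncertainties add in quadrature for a linear combination:
  (δm_1)² = 168;  (δm_2)² = 1.93
δm = √(170) = 13.0 g

13.0 g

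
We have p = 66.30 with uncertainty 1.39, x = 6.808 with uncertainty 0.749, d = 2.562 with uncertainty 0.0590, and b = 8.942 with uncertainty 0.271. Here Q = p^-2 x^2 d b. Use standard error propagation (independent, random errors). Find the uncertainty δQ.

0.0549

Q is a product of powers, so relative uncertainties combine in quadrature:
  (-2·δp/p)² = (-2×0.0210)² = 0.00176;  (2·δx/x)² = (2×0.110)² = 0.0484;  (1·δd/d)² = (1×0.0230)² = 0.000530;  (1·δb/b)² = (1×0.0303)² = 0.000918
δQ/Q = √(0.0516) = 0.227
Q = 0.2416, so δQ = 0.227 × 0.2416 = 0.0549.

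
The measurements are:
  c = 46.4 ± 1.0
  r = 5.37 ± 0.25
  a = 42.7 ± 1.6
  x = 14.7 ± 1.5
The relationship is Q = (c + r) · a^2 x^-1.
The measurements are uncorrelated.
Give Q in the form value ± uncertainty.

6420 ± 823

Let u = c + r = 51.8. δu = √(δc² + δr²) = √(1.00 + 0.0625) = 1.03, so δu/u = 0.0199.
Q is then a monomial in u, a, x:
δQ/Q = √((δu/u)² + (2·δa/a)² + (-1·δx/x)²) = √(0.000396 + 0.00562 + 0.0104) = 0.128
Q = 6420, so δQ = 0.128 × 6420 = 823.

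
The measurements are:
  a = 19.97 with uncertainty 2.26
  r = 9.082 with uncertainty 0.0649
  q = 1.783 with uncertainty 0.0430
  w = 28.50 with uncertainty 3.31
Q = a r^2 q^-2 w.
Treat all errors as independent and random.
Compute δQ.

Each factor contributes (exponent × relative error)² to (δQ/Q)²:
  (1·δa/a)² = (1×0.113)² = 0.0128;  (2·δr/r)² = (2×0.00715)² = 0.000204;  (-2·δq/q)² = (-2×0.0241)² = 0.00233;  (1·δw/w)² = (1×0.116)² = 0.0135
δQ/Q = √(0.0288) = 0.170
Q = 14770, so δQ = 0.170 × 14770 = 2510.

2510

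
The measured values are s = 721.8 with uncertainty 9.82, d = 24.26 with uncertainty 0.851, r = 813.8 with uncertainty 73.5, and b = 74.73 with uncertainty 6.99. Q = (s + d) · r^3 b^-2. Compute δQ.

Let u = s + d = 746.1. δu = √(δs² + δd²) = √(96.4 + 0.724) = 9.86, so δu/u = 0.0132.
Q is then a monomial in u, r, b:
δQ/Q = √((δu/u)² + (3·δr/r)² + (-2·δb/b)²) = √(0.000175 + 0.0734 + 0.0350) = 0.330
Q = 7.2e+07, so δQ = 0.330 × 7.2e+07 = 2.37e+07.

2.37e+07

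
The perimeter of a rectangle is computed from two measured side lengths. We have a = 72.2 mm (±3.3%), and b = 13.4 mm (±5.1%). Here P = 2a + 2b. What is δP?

Sums and differences: (δP)² = Σ (cᵢ δxᵢ)².
  (2·δa)² = 22.7;  (2·δb)² = 1.87
δP = √(24.6) = 4.96 mm

4.96 mm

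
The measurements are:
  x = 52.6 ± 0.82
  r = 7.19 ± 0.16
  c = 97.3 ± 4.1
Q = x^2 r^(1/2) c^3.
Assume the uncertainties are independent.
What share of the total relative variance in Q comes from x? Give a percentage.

(δQ/Q)² = (2·δx/x)² + (½·δr/r)² + (3·δc/c)²
  x term: (2×0.0156)² = 0.000972
  r term: (0.5×0.0223)² = 0.000124
  c term: (3×0.0421)² = 0.0160
Total = 0.0171. Share from x = 0.000972/0.0171 = 0.0569.

5.69%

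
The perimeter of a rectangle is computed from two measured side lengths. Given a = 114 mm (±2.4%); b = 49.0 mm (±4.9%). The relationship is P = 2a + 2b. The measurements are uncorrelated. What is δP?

Absolute uncertainties add in quadrature for a linear combination:
  (2·δa)² = 29.9;  (2·δb)² = 23.1
δP = √(53.0) = 7.28 mm

7.28 mm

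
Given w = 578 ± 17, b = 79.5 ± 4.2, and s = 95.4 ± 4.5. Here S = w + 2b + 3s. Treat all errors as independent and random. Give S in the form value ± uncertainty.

1020 ± 23.3

Absolute uncertainties add in quadrature for a linear combination:
  (δw)² = 289;  (2·δb)² = 70.6;  (3·δs)² = 182
δS = √(542) = 23.3
S = 1020.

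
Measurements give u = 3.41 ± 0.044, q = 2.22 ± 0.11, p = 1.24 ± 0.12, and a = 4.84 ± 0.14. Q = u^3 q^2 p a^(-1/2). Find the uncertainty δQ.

Q is a product of powers, so relative uncertainties combine in quadrature:
  (3·δu/u)² = (3×0.0129)² = 0.00150;  (2·δq/q)² = (2×0.0495)² = 0.00982;  (1·δp/p)² = (1×0.0968)² = 0.00937;  (−½·δa/a)² = (-0.5×0.0289)² = 0.000209
δQ/Q = √(0.0209) = 0.145
Q = 110, so δQ = 0.145 × 110 = 15.9.

15.9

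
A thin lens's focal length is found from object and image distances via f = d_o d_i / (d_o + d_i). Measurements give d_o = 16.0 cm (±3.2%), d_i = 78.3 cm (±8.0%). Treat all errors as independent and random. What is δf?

∂f/∂d_o = (d_i/(d_o+d_i))² = 0.689;  ∂f/∂d_i = (d_o/(d_o+d_i))² = 0.0288
δf = √((∂f/∂d_o · δd_o)² + (∂f/∂d_i · δd_i)²) = √(0.125 + 0.0325) = 0.396 cm

0.396 cm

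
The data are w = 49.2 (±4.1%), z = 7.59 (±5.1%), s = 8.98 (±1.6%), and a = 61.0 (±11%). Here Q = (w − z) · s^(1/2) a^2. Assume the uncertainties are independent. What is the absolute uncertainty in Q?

Let u = w − z = 41.6. δu = √(δw² + δz²) = √(4.07 + 0.150) = 2.05, so δu/u = 0.0494.
Q is then a monomial in u, s, a:
δQ/Q = √((δu/u)² + (½·δs/s)² + (2·δa/a)²) = √(0.00244 + 6.4e-05 + 0.0484) = 0.226
Q = 4.64e+05, so δQ = 0.226 × 4.64e+05 = 1.05e+05.

1.05e+05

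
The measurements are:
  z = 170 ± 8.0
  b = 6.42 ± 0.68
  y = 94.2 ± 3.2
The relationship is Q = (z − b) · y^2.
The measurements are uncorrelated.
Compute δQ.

Let u = z − b = 164. δu = √(δz² + δb²) = √(64.0 + 0.462) = 8.03, so δu/u = 0.0491.
Q is then a monomial in u, y:
δQ/Q = √((δu/u)² + (2·δy/y)²) = √(0.00241 + 0.00462) = 0.0838
Q = 1.45e+06, so δQ = 0.0838 × 1.45e+06 = 1.22e+05.

1.22e+05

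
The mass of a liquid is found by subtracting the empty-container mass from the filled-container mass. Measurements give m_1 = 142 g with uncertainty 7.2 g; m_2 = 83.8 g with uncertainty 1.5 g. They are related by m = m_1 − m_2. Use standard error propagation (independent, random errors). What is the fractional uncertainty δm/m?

Sums and differences: (δm)² = Σ (cᵢ δxᵢ)².
  (δm_1)² = 51.8;  (δm_2)² = 2.25
δm = √(54.1) = 7.35 g
m = 58.2 g, so δm/m = 7.35/58.2 = 0.126.

0.126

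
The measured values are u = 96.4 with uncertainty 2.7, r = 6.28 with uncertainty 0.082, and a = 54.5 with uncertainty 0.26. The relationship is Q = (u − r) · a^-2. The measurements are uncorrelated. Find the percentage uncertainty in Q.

3.15%

Let w = u − r = 90.1. δw = √(δu² + δr²) = √(7.29 + 0.00672) = 2.70, so δw/w = 0.0300.
Q is then a monomial in w, a:
δQ/Q = √((δw/w)² + (-2·δa/a)²) = √(0.000898 + 9.1e-05) = 0.0315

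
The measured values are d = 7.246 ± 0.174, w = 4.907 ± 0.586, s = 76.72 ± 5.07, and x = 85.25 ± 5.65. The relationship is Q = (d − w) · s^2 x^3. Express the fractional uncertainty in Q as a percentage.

35.4%

Let u = d − w = 2.339. δu = √(δd² + δw²) = √(0.0303 + 0.343) = 0.611, so δu/u = 0.261.
Q is then a monomial in u, s, x:
δQ/Q = √((δu/u)² + (2·δs/s)² + (3·δx/x)²) = √(0.0683 + 0.0175 + 0.0395) = 0.354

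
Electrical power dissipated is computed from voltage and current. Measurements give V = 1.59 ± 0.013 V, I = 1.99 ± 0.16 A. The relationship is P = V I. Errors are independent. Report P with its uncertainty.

3.16 ± 0.256 W

P is a product of powers, so relative uncertainties combine in quadrature:
  (1·δV/V)² = (1×0.00818)² = 6.68e-05;  (1·δI/I)² = (1×0.0804)² = 0.00646
δP/P = √(0.00653) = 0.0808
P = 3.16 W, so δP = 0.0808 × 3.16 = 0.256 W.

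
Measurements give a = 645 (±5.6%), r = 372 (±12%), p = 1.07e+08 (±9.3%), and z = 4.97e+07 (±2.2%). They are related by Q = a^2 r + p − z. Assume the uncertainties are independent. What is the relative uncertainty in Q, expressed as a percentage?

12.9%

Let w = a^2·r = 1.55e+08. δw/w = √((2·δa/a)² + (1·δr/r)²) = √(0.0125 + 0.0144) = 0.164, so δw = 2.54e+07.
Q = w + p − z: δQ = √(δw² + δp² + δz²) = √(6.45e+14 + 9.9e+13 + 1.2e+12) = 2.73e+07
Q = 2.12e+08, so δQ/Q = 2.73e+07/2.12e+08 = 0.129.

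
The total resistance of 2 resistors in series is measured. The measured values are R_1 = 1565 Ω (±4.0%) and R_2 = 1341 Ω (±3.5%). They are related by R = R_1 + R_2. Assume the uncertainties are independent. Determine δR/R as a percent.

2.69%

Sums and differences: (δR)² = Σ (cᵢ δxᵢ)².
  (δR_1)² = 3920;  (δR_2)² = 2200
δR = √(6120) = 78.2 Ω
R = 2906 Ω, so δR/R = 78.2/2906 = 0.0269.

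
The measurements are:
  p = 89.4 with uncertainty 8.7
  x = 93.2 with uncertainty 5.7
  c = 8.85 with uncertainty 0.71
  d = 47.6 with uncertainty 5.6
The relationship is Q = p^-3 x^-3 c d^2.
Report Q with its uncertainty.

(3.47 ± 1.47) × 10^-8

Each factor contributes (exponent × relative error)² to (δQ/Q)²:
  (-3·δp/p)² = (-3×0.0973)² = 0.0852;  (-3·δx/x)² = (-3×0.0612)² = 0.0337;  (1·δc/c)² = (1×0.0802)² = 0.00644;  (2·δd/d)² = (2×0.118)² = 0.0554
δQ/Q = √(0.181) = 0.425
Q = 3.47e-08, so δQ = 0.425 × 3.47e-08 = 1.47e-08.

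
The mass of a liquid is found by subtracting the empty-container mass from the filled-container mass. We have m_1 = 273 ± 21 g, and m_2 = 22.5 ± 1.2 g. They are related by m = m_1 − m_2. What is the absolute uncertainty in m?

21.0 g

For a sum/difference, combine absolute errors in quadrature:
  (δm_1)² = 441;  (δm_2)² = 1.44
δm = √(442) = 21.0 g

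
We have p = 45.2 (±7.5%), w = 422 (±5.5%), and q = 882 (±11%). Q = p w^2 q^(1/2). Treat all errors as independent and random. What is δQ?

Since Q is a product/quotient, work with relative uncertainties:
  (1·δp/p)² = (1×0.0750)² = 0.00562;  (2·δw/w)² = (2×0.0550)² = 0.0121;  (½·δq/q)² = (0.5×0.110)² = 0.00302
δQ/Q = √(0.0207) = 0.144
Q = 2.39e+08, so δQ = 0.144 × 2.39e+08 = 3.44e+07.

3.44e+07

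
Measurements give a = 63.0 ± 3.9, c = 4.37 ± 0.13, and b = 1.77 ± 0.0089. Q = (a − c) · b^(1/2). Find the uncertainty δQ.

Let u = a − c = 58.6. δu = √(δa² + δc²) = √(15.2 + 0.0169) = 3.90, so δu/u = 0.0666.
Q is then a monomial in u, b:
δQ/Q = √((δu/u)² + (½·δb/b)²) = √(0.00443 + 6.32e-06) = 0.0666
Q = 78.0, so δQ = 0.0666 × 78.0 = 5.20.

5.20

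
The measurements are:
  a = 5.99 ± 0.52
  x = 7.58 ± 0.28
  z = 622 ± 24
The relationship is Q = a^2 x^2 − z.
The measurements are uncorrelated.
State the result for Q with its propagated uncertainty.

Let p = a^2·x^2 = 2060. δp/p = √((2·δa/a)² + (2·δx/x)²) = √(0.0301 + 0.00546) = 0.189, so δp = 389.
Q = p − z: δQ = √(δp² + δz²) = √(1.51e+05 + 576) = 390
Q = 1440.

1440 ± 390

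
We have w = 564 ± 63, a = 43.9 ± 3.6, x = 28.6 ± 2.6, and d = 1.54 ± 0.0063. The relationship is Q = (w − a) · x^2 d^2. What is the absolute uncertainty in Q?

2.21e+05

Let u = w − a = 520. δu = √(δw² + δa²) = √(3970 + 13.0) = 63.1, so δu/u = 0.121.
Q is then a monomial in u, x, d:
δQ/Q = √((δu/u)² + (2·δx/x)² + (2·δd/d)²) = √(0.0147 + 0.0331 + 6.69e-05) = 0.219
Q = 1.01e+06, so δQ = 0.219 × 1.01e+06 = 2.21e+05.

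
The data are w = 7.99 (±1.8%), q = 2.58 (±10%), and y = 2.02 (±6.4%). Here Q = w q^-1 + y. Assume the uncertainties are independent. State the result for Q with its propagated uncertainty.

5.12 ± 0.340

Let p = w·q^-1 = 3.10. δp/p = √((1·δw/w)² + (-1·δq/q)²) = √(0.000324 + 0.0100) = 0.102, so δp = 0.315.
Q = p + y: δQ = √(δp² + δy²) = √(0.0990 + 0.0167) = 0.340
Q = 5.12.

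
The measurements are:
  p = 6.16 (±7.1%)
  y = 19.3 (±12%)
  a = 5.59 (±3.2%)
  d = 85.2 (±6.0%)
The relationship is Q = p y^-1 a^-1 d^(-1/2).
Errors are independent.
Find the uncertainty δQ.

0.000904

Q is a product of powers, so relative uncertainties combine in quadrature:
  (1·δp/p)² = (1×0.0710)² = 0.00504;  (-1·δy/y)² = (-1×0.120)² = 0.0144;  (-1·δa/a)² = (-1×0.0320)² = 0.00102;  (−½·δd/d)² = (-0.5×0.0600)² = 0.000900
δQ/Q = √(0.0214) = 0.146
Q = 0.00619, so δQ = 0.146 × 0.00619 = 0.000904.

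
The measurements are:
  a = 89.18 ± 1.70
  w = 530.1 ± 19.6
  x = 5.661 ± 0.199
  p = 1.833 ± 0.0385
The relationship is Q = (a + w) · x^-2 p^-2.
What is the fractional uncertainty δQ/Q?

Let u = a + w = 619.3. δu = √(δa² + δw²) = √(2.89 + 384) = 19.7, so δu/u = 0.0318.
Q is then a monomial in u, x, p:
δQ/Q = √((δu/u)² + (-2·δx/x)² + (-2·δp/p)²) = √(0.00101 + 0.00494 + 0.00176) = 0.0878

0.0878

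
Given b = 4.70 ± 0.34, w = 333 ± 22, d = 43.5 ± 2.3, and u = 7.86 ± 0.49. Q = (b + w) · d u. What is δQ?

Let h = b + w = 338. δh = √(δb² + δw²) = √(0.116 + 484) = 22.0, so δh/h = 0.0652.
Q is then a monomial in h, d, u:
δQ/Q = √((δh/h)² + (1·δd/d)² + (1·δu/u)²) = √(0.00425 + 0.00280 + 0.00389) = 0.105
Q = 1.15e+05, so δQ = 0.105 × 1.15e+05 = 12100.

12100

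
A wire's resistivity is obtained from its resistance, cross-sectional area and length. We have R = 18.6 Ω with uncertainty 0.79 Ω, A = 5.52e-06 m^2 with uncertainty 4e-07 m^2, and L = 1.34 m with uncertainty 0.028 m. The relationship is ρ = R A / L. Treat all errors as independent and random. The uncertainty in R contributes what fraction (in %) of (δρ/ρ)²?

(δρ/ρ)² = (1·δR/R)² + (1·δA/A)² + (-1·δL/L)²
  R term: (1×0.0425)² = 0.00180
  A term: (1×0.0725)² = 0.00525
  L term: (-1×0.0209)² = 0.000437
Total = 0.00749. Share from R = 0.00180/0.00749 = 0.241.

24.1%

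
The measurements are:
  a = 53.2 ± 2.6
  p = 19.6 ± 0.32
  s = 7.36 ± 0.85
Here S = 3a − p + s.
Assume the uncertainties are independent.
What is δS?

7.85

Sums and differences: (δS)² = Σ (cᵢ δxᵢ)².
  (3·δa)² = 60.8;  (δp)² = 0.102;  (δs)² = 0.722
δS = √(61.7) = 7.85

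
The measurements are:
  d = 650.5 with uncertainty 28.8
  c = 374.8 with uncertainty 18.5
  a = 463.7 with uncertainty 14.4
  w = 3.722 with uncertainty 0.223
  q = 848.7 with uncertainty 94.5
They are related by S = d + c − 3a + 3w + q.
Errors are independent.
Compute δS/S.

0.221

Each term contributes (cᵢ δxᵢ)² to (δS)²:
  (δd)² = 829;  (δc)² = 342;  (3·δa)² = 1870;  (3·δw)² = 0.448;  (δq)² = 8930
δS = √(12000) = 109
S = 494.1, so δS/S = 109/494.1 = 0.221.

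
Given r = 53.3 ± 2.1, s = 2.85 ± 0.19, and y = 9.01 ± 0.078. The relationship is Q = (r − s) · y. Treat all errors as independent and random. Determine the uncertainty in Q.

19.4

Let u = r − s = 50.4. δu = √(δr² + δs²) = √(4.41 + 0.0361) = 2.11, so δu/u = 0.0418.
Q is then a monomial in u, y:
δQ/Q = √((δu/u)² + (1·δy/y)²) = √(0.00175 + 7.49e-05) = 0.0427
Q = 455, so δQ = 0.0427 × 455 = 19.4.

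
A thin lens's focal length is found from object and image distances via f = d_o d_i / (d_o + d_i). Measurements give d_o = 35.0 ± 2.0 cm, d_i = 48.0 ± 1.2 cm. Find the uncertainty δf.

∂f/∂d_o = (d_i/(d_o+d_i))² = 0.334;  ∂f/∂d_i = (d_o/(d_o+d_i))² = 0.178
δf = √((∂f/∂d_o · δd_o)² + (∂f/∂d_i · δd_i)²) = √(0.447 + 0.0455) = 0.702 cm

0.702 cm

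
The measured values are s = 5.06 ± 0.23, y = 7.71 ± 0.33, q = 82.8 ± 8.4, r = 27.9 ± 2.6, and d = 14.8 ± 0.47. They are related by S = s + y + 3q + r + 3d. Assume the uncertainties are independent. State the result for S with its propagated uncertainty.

S is a linear combination, so absolute uncertainties add in quadrature:
  (δs)² = 0.0529;  (δy)² = 0.109;  (3·δq)² = 635;  (δr)² = 6.76;  (3·δd)² = 1.99
δS = √(644) = 25.4
S = 333.

333 ± 25.4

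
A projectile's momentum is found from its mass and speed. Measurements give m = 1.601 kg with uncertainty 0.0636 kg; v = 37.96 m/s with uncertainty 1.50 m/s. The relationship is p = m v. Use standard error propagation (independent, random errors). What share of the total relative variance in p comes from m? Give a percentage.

(δp/p)² = (1·δm/m)² + (1·δv/v)²
  m term: (1×0.0397)² = 0.00158
  v term: (1×0.0395)² = 0.00156
Total = 0.00314. Share from m = 0.00158/0.00314 = 0.503.

50.3%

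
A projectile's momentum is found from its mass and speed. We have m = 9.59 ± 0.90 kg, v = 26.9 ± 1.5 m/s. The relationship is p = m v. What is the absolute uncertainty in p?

p is a product of powers, so relative uncertainties combine in quadrature:
  (1·δm/m)² = (1×0.0938)² = 0.00881;  (1·δv/v)² = (1×0.0558)² = 0.00311
δp/p = √(0.0119) = 0.109
p = 258 kg·m/s, so δp = 0.109 × 258 = 28.2 kg·m/s.

28.2 kg·m/s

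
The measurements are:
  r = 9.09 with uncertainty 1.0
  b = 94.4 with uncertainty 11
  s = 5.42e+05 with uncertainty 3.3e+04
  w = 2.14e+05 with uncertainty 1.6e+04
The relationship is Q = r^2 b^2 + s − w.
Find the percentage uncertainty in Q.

Let p = r^2·b^2 = 7.36e+05. δp/p = √((2·δr/r)² + (2·δb/b)²) = √(0.0484 + 0.0543) = 0.321, so δp = 2.36e+05.
Q = p + s − w: δQ = √(δp² + δs² + δw²) = √(5.57e+10 + 1.09e+09 + 2.56e+08) = 2.39e+05
Q = 1.06e+06, so δQ/Q = 2.39e+05/1.06e+06 = 0.224.

22.4%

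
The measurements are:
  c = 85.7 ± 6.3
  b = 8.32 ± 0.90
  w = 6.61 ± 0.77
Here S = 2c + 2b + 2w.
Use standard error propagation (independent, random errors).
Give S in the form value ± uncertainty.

For a sum/difference, combine absolute errors in quadrature:
  (2·δc)² = 159;  (2·δb)² = 3.24;  (2·δw)² = 2.37
δS = √(164) = 12.8
S = 201.

201 ± 12.8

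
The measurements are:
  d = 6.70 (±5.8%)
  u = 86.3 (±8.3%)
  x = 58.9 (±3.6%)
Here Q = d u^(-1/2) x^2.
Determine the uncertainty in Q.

254

Each factor contributes (exponent × relative error)² to (δQ/Q)²:
  (1·δd/d)² = (1×0.0580)² = 0.00336;  (−½·δu/u)² = (-0.5×0.0830)² = 0.00172;  (2·δx/x)² = (2×0.0360)² = 0.00518
δQ/Q = √(0.0103) = 0.101
Q = 2500, so δQ = 0.101 × 2500 = 254.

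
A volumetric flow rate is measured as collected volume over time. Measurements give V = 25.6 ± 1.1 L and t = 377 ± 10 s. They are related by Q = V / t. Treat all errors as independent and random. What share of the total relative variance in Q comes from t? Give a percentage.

(δQ/Q)² = (1·δV/V)² + (-1·δt/t)²
  V term: (1×0.0430)² = 0.00185
  t term: (-1×0.0265)² = 0.000704
Total = 0.00255. Share from t = 0.000704/0.00255 = 0.276.

27.6%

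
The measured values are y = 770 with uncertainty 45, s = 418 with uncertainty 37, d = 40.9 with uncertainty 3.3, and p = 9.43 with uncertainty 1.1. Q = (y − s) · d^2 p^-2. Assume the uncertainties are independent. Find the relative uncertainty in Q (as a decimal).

Let u = y − s = 352. δu = √(δy² + δs²) = √(2020 + 1370) = 58.3, so δu/u = 0.166.
Q is then a monomial in u, d, p:
δQ/Q = √((δu/u)² + (2·δd/d)² + (-2·δp/p)²) = √(0.0274 + 0.0260 + 0.0544) = 0.328

0.328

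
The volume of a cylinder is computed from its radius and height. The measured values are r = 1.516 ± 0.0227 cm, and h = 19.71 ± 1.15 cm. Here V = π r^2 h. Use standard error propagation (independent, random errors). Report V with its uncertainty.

142.3 ± 9.33 cm^3

Each factor contributes (exponent × relative error)² to (δV/V)²:
  (2·δr/r)² = (2×0.0150)² = 0.000897;  (1·δh/h)² = (1×0.0583)² = 0.00340
δV/V = √(0.00430) = 0.0656
V = 142.3 cm^3, so δV = 0.0656 × 142.3 = 9.33 cm^3.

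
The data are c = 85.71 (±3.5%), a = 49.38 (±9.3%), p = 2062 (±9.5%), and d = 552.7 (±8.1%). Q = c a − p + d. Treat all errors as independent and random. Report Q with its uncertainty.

Let w = c·a = 4232. δw/w = √((1·δc/c)² + (1·δa/a)²) = √(0.00123 + 0.00865) = 0.0994, so δw = 421.
Q = w − p + d: δQ = √(δw² + δp² + δd²) = √(1.77e+05 + 38400 + 2000) = 466
Q = 2723.

2723 ± 466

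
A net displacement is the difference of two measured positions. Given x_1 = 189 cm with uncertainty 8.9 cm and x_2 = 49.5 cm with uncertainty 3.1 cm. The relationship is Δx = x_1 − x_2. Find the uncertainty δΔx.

Sums and differences: (δΔx)² = Σ (cᵢ δxᵢ)².
  (δx_1)² = 79.2;  (δx_2)² = 9.61
δΔx = √(88.8) = 9.42 cm

9.42 cm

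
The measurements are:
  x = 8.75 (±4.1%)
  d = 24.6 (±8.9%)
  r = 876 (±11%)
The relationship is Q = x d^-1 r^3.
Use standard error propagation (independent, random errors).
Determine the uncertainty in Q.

8.23e+07

Relative error in a monomial: (δQ/Q)² = Σ (nᵢ · δxᵢ/xᵢ)².
  (1·δx/x)² = (1×0.0410)² = 0.00168;  (-1·δd/d)² = (-1×0.0890)² = 0.00792;  (3·δr/r)² = (3×0.110)² = 0.109
δQ/Q = √(0.119) = 0.344
Q = 2.39e+08, so δQ = 0.344 × 2.39e+08 = 8.23e+07.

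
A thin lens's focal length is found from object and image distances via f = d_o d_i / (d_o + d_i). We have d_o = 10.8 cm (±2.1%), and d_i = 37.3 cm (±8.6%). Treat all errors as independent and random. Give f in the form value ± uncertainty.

∂f/∂d_o = (d_i/(d_o+d_i))² = 0.601;  ∂f/∂d_i = (d_o/(d_o+d_i))² = 0.0504
δf = √((∂f/∂d_o · δd_o)² + (∂f/∂d_i · δd_i)²) = √(0.0186 + 0.0262) = 0.212 cm
f = 8.38 cm.

8.38 ± 0.212 cm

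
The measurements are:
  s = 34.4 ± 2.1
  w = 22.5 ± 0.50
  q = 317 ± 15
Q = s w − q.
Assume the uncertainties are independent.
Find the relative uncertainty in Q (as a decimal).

Let p = s·w = 774. δp/p = √((1·δs/s)² + (1·δw/w)²) = √(0.00373 + 0.000494) = 0.0650, so δp = 50.3.
Q = p − q: δQ = √(δp² + δq²) = √(2530 + 225) = 52.5
Q = 457, so δQ/Q = 52.5/457 = 0.115.

0.115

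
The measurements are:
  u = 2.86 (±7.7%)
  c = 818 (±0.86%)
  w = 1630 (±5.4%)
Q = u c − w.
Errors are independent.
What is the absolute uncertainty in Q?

Let p = u·c = 2340. δp/p = √((1·δu/u)² + (1·δc/c)²) = √(0.00593 + 7.4e-05) = 0.0775, so δp = 181.
Q = p − w: δQ = √(δp² + δw²) = √(32900 + 7750) = 202

202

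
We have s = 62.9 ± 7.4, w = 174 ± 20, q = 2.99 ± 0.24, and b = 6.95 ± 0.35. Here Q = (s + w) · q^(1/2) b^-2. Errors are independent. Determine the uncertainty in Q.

1.20

Let u = s + w = 237. δu = √(δs² + δw²) = √(54.8 + 400) = 21.3, so δu/u = 0.0900.
Q is then a monomial in u, q, b:
δQ/Q = √((δu/u)² + (½·δq/q)² + (-2·δb/b)²) = √(0.00810 + 0.00161 + 0.0101) = 0.141
Q = 8.48, so δQ = 0.141 × 8.48 = 1.20.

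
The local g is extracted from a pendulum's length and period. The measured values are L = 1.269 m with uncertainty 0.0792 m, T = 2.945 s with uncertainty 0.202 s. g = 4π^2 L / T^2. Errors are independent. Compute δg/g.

For a monomial g ∝ L, T^-2, fractional errors add in quadrature:
  (1·δL/L)² = (1×0.0624)² = 0.00390;  (-2·δT/T)² = (-2×0.0686)² = 0.0188
δg/g = √(0.0227) = 0.151

0.151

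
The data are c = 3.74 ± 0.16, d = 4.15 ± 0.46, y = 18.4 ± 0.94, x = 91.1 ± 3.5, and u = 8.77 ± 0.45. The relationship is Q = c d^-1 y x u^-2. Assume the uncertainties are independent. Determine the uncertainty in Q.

3.33

For a monomial Q ∝ c, d^-1, y, x, u^-2, fractional errors add in quadrature:
  (1·δc/c)² = (1×0.0428)² = 0.00183;  (-1·δd/d)² = (-1×0.111)² = 0.0123;  (1·δy/y)² = (1×0.0511)² = 0.00261;  (1·δx/x)² = (1×0.0384)² = 0.00148;  (-2·δu/u)² = (-2×0.0513)² = 0.0105
δQ/Q = √(0.0287) = 0.170
Q = 19.6, so δQ = 0.170 × 19.6 = 3.33.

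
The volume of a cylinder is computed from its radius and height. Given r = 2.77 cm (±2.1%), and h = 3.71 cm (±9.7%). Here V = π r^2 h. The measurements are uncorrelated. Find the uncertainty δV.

9.45 cm^3

Relative error in a monomial: (δV/V)² = Σ (nᵢ · δxᵢ/xᵢ)².
  (2·δr/r)² = (2×0.0210)² = 0.00176;  (1·δh/h)² = (1×0.0970)² = 0.00941
δV/V = √(0.0112) = 0.106
V = 89.4 cm^3, so δV = 0.106 × 89.4 = 9.45 cm^3.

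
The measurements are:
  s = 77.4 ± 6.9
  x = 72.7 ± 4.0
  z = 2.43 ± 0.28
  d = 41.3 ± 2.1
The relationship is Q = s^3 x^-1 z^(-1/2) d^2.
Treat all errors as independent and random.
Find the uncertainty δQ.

Relative error in a monomial: (δQ/Q)² = Σ (nᵢ · δxᵢ/xᵢ)².
  (3·δs/s)² = (3×0.0891)² = 0.0715;  (-1·δx/x)² = (-1×0.0550)² = 0.00303;  (−½·δz/z)² = (-0.5×0.115)² = 0.00332;  (2·δd/d)² = (2×0.0508)² = 0.0103
δQ/Q = √(0.0882) = 0.297
Q = 6.98e+06, so δQ = 0.297 × 6.98e+06 = 2.07e+06.

2.07e+06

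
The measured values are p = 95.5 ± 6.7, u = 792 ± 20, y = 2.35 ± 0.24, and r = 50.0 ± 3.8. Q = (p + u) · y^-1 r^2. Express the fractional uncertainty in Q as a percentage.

Let w = p + u = 888. δw = √(δp² + δu²) = √(44.9 + 400) = 21.1, so δw/w = 0.0238.
Q is then a monomial in w, y, r:
δQ/Q = √((δw/w)² + (-1·δy/y)² + (2·δr/r)²) = √(0.000565 + 0.0104 + 0.0231) = 0.185

18.5%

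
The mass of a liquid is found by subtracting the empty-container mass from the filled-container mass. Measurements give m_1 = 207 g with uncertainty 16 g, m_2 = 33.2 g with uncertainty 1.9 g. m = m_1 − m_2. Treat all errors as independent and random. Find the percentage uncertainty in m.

9.27%

Sums and differences: (δm)² = Σ (cᵢ δxᵢ)².
  (δm_1)² = 256;  (δm_2)² = 3.61
δm = √(260) = 16.1 g
m = 174 g, so δm/m = 16.1/174 = 0.0927.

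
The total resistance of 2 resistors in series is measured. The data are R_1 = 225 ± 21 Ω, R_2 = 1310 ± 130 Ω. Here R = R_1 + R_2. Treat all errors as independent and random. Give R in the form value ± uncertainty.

1540 ± 132 Ω

Sums and differences: (δR)² = Σ (cᵢ δxᵢ)².
  (δR_1)² = 441;  (δR_2)² = 16900
δR = √(17300) = 132 Ω
R = 1540 Ω.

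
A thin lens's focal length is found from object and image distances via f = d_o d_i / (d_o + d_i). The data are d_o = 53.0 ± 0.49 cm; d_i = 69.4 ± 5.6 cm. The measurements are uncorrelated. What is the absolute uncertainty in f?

∂f/∂d_o = (d_i/(d_o+d_i))² = 0.321;  ∂f/∂d_i = (d_o/(d_o+d_i))² = 0.187
δf = √((∂f/∂d_o · δd_o)² + (∂f/∂d_i · δd_i)²) = √(0.0248 + 1.10) = 1.06 cm

1.06 cm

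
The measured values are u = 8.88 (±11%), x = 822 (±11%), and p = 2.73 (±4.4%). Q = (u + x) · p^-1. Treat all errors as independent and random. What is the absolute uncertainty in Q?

35.7

Let w = u + x = 831. δw = √(δu² + δx²) = √(0.954 + 8180) = 90.4, so δw/w = 0.109.
Q is then a monomial in w, p:
δQ/Q = √((δw/w)² + (-1·δp/p)²) = √(0.0118 + 0.00194) = 0.117
Q = 304, so δQ = 0.117 × 304 = 35.7.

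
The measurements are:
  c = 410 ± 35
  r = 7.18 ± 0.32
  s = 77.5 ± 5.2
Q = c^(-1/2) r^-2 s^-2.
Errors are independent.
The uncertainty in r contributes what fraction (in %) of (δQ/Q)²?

28.6%

(δQ/Q)² = (−½·δc/c)² + (-2·δr/r)² + (-2·δs/s)²
  c term: (-0.5×0.0854)² = 0.00182
  r term: (-2×0.0446)² = 0.00795
  s term: (-2×0.0671)² = 0.0180
Total = 0.0278. Share from r = 0.00795/0.0278 = 0.286.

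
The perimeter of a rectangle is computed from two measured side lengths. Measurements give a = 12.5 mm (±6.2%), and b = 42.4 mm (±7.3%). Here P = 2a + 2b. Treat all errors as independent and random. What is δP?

Sums and differences: (δP)² = Σ (cᵢ δxᵢ)².
  (2·δa)² = 2.40;  (2·δb)² = 38.3
δP = √(40.7) = 6.38 mm

6.38 mm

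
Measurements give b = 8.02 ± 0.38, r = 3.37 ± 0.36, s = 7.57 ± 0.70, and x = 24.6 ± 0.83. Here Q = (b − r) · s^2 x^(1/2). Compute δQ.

287

Let u = b − r = 4.65. δu = √(δb² + δr²) = √(0.144 + 0.130) = 0.523, so δu/u = 0.113.
Q is then a monomial in u, s, x:
δQ/Q = √((δu/u)² + (2·δs/s)² + (½·δx/x)²) = √(0.0127 + 0.0342 + 0.000285) = 0.217
Q = 1320, so δQ = 0.217 × 1320 = 287.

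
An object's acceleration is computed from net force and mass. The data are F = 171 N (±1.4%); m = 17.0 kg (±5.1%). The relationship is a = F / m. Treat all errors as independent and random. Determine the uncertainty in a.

0.532 m/s^2

a is a product of powers, so relative uncertainties combine in quadrature:
  (1·δF/F)² = (1×0.0140)² = 0.000196;  (-1·δm/m)² = (-1×0.0510)² = 0.00260
δa/a = √(0.00280) = 0.0529
a = 10.1 m/s^2, so δa = 0.0529 × 10.1 = 0.532 m/s^2.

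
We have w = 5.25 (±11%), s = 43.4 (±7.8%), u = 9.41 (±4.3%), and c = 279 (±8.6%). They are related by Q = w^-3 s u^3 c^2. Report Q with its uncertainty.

(1.95 ± 0.781) × 10^7

Since Q is a product/quotient, work with relative uncertainties:
  (-3·δw/w)² = (-3×0.110)² = 0.109;  (1·δs/s)² = (1×0.0780)² = 0.00608;  (3·δu/u)² = (3×0.0430)² = 0.0166;  (2·δc/c)² = (2×0.0860)² = 0.0296
δQ/Q = √(0.161) = 0.402
Q = 1.95e+07, so δQ = 0.402 × 1.95e+07 = 7.81e+06.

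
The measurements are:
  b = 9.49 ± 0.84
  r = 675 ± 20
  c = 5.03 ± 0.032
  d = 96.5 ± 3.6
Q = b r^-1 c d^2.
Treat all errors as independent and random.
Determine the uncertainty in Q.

78.8

For a monomial Q ∝ b, r^-1, c, d^2, fractional errors add in quadrature:
  (1·δb/b)² = (1×0.0885)² = 0.00783;  (-1·δr/r)² = (-1×0.0296)² = 0.000878;  (1·δc/c)² = (1×0.00636)² = 4.05e-05;  (2·δd/d)² = (2×0.0373)² = 0.00557
δQ/Q = √(0.0143) = 0.120
Q = 659, so δQ = 0.120 × 659 = 78.8.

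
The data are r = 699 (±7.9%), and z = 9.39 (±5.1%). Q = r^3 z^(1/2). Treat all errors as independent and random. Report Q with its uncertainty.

For a monomial Q ∝ r^3, z^(1/2), fractional errors add in quadrature:
  (3·δr/r)² = (3×0.0790)² = 0.0562;  (½·δz/z)² = (0.5×0.0510)² = 0.000650
δQ/Q = √(0.0568) = 0.238
Q = 1.05e+09, so δQ = 0.238 × 1.05e+09 = 2.49e+08.

(1.05 ± 0.249) × 10^9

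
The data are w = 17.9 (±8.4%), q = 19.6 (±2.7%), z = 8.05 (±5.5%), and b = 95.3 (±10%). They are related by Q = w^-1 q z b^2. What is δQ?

Products/powers → add relative errors in quadrature, weighted by exponent:
  (-1·δw/w)² = (-1×0.0840)² = 0.00706;  (1·δq/q)² = (1×0.0270)² = 0.000729;  (1·δz/z)² = (1×0.0550)² = 0.00302;  (2·δb/b)² = (2×0.100)² = 0.0400
δQ/Q = √(0.0508) = 0.225
Q = 80100, so δQ = 0.225 × 80100 = 18000.

18000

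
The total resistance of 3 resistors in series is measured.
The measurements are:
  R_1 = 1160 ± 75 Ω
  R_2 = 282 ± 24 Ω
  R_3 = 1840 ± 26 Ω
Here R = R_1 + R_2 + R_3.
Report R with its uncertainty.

3280 ± 82.9 Ω

R is a linear combination, so absolute uncertainties add in quadrature:
  (δR_1)² = 5620;  (δR_2)² = 576;  (δR_3)² = 676
δR = √(6880) = 82.9 Ω
R = 3280 Ω.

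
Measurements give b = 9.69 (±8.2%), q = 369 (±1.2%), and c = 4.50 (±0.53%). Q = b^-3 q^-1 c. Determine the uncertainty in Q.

3.3e-06

Each factor contributes (exponent × relative error)² to (δQ/Q)²:
  (-3·δb/b)² = (-3×0.0820)² = 0.0605;  (-1·δq/q)² = (-1×0.0120)² = 0.000144;  (1·δc/c)² = (1×0.00530)² = 2.81e-05
δQ/Q = √(0.0607) = 0.246
Q = 1.34e-05, so δQ = 0.246 × 1.34e-05 = 3.3e-06.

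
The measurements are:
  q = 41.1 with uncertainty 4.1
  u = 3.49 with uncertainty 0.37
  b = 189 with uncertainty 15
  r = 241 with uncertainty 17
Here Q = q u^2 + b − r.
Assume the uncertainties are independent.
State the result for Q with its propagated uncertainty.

Let p = q·u^2 = 501. δp/p = √((1·δq/q)² + (2·δu/u)²) = √(0.00995 + 0.0450) = 0.234, so δp = 117.
Q = p + b − r: δQ = √(δp² + δb² + δr²) = √(13800 + 225 + 289) = 119
Q = 449.

449 ± 119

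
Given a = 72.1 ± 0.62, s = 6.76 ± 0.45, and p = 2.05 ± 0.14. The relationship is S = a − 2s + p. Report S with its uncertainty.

Each term contributes (cᵢ δxᵢ)² to (δS)²:
  (δa)² = 0.384;  (2·δs)² = 0.810;  (δp)² = 0.0196
δS = √(1.21) = 1.10
S = 60.6.

60.6 ± 1.10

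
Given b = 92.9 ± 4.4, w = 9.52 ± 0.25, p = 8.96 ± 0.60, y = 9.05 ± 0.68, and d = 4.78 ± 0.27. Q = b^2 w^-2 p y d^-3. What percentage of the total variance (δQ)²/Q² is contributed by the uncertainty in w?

5.45%

(δQ/Q)² = (2·δb/b)² + (-2·δw/w)² + (1·δp/p)² + (1·δy/y)² + (-3·δd/d)²
  b term: (2×0.0474)² = 0.00897
  w term: (-2×0.0263)² = 0.00276
  p term: (1×0.0670)² = 0.00448
  y term: (1×0.0751)² = 0.00565
  d term: (-3×0.0565)² = 0.0287
Total = 0.0506. Share from w = 0.00276/0.0506 = 0.0545.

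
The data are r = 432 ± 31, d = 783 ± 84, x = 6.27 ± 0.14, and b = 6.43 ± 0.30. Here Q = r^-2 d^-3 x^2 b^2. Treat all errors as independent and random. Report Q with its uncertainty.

Products/powers → add relative errors in quadrature, weighted by exponent:
  (-2·δr/r)² = (-2×0.0718)² = 0.0206;  (-3·δd/d)² = (-3×0.107)² = 0.104;  (2·δx/x)² = (2×0.0223)² = 0.00199;  (2·δb/b)² = (2×0.0467)² = 0.00871
δQ/Q = √(0.135) = 0.367
Q = 1.81e-11, so δQ = 0.367 × 1.81e-11 = 6.66e-12.

(1.81 ± 0.666) × 10^-11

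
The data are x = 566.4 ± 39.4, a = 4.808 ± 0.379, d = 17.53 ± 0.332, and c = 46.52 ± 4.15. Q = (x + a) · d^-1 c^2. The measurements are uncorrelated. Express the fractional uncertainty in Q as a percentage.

19.2%

Let u = x + a = 571.2. δu = √(δx² + δa²) = √(1550 + 0.144) = 39.4, so δu/u = 0.0690.
Q is then a monomial in u, d, c:
δQ/Q = √((δu/u)² + (-1·δd/d)² + (2·δc/c)²) = √(0.00476 + 0.000359 + 0.0318) = 0.192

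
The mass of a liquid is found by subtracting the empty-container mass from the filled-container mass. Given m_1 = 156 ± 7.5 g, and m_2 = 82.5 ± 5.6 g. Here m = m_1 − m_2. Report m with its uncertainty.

73.5 ± 9.36 g

Sums and differences: (δm)² = Σ (cᵢ δxᵢ)².
  (δm_1)² = 56.2;  (δm_2)² = 31.4
δm = √(87.6) = 9.36 g
m = 73.5 g.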